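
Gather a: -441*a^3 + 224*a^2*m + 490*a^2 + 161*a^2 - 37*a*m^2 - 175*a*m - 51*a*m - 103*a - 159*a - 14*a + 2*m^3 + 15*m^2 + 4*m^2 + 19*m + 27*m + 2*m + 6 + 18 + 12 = -441*a^3 + a^2*(224*m + 651) + a*(-37*m^2 - 226*m - 276) + 2*m^3 + 19*m^2 + 48*m + 36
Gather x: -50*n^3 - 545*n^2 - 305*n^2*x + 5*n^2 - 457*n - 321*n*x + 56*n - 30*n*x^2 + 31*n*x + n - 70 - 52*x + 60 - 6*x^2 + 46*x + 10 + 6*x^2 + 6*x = -50*n^3 - 540*n^2 - 30*n*x^2 - 400*n + x*(-305*n^2 - 290*n)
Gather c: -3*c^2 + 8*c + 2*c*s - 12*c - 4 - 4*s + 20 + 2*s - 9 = -3*c^2 + c*(2*s - 4) - 2*s + 7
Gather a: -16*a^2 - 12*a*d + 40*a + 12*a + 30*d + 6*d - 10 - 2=-16*a^2 + a*(52 - 12*d) + 36*d - 12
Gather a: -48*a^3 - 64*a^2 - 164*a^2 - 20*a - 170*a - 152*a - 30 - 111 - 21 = -48*a^3 - 228*a^2 - 342*a - 162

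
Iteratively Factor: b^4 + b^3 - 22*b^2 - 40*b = (b + 2)*(b^3 - b^2 - 20*b) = (b - 5)*(b + 2)*(b^2 + 4*b) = b*(b - 5)*(b + 2)*(b + 4)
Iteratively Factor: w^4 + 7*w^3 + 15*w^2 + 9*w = (w + 3)*(w^3 + 4*w^2 + 3*w) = (w + 3)^2*(w^2 + w) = (w + 1)*(w + 3)^2*(w)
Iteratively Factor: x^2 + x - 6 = (x + 3)*(x - 2)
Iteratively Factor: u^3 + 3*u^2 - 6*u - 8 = (u + 4)*(u^2 - u - 2) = (u - 2)*(u + 4)*(u + 1)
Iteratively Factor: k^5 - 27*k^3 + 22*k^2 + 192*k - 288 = (k + 4)*(k^4 - 4*k^3 - 11*k^2 + 66*k - 72) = (k - 3)*(k + 4)*(k^3 - k^2 - 14*k + 24) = (k - 3)^2*(k + 4)*(k^2 + 2*k - 8) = (k - 3)^2*(k + 4)^2*(k - 2)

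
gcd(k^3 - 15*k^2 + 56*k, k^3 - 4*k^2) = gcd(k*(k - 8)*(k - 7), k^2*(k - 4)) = k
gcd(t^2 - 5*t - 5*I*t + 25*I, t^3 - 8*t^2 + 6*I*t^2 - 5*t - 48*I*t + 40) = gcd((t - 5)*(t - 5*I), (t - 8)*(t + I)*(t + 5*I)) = 1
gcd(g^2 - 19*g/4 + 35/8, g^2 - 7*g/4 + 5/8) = g - 5/4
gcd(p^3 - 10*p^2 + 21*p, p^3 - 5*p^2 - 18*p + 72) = p - 3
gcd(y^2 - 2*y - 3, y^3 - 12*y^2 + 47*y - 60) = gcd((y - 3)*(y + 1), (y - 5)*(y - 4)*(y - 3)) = y - 3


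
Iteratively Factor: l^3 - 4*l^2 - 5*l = (l + 1)*(l^2 - 5*l) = (l - 5)*(l + 1)*(l)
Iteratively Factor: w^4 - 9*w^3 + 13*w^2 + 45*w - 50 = (w - 1)*(w^3 - 8*w^2 + 5*w + 50) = (w - 1)*(w + 2)*(w^2 - 10*w + 25) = (w - 5)*(w - 1)*(w + 2)*(w - 5)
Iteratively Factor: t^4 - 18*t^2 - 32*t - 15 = (t - 5)*(t^3 + 5*t^2 + 7*t + 3) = (t - 5)*(t + 1)*(t^2 + 4*t + 3) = (t - 5)*(t + 1)*(t + 3)*(t + 1)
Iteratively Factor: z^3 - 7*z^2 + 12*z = (z)*(z^2 - 7*z + 12) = z*(z - 3)*(z - 4)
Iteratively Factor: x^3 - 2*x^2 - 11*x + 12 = (x + 3)*(x^2 - 5*x + 4) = (x - 4)*(x + 3)*(x - 1)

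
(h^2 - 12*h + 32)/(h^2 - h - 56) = (h - 4)/(h + 7)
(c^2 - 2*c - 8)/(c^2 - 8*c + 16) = (c + 2)/(c - 4)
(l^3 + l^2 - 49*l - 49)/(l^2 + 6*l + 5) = (l^2 - 49)/(l + 5)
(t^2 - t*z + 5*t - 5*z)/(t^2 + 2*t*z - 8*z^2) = (t^2 - t*z + 5*t - 5*z)/(t^2 + 2*t*z - 8*z^2)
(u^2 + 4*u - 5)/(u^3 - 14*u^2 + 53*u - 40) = (u + 5)/(u^2 - 13*u + 40)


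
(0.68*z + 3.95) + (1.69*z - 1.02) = 2.37*z + 2.93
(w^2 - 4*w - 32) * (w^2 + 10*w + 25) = w^4 + 6*w^3 - 47*w^2 - 420*w - 800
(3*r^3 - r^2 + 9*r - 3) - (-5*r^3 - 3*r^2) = 8*r^3 + 2*r^2 + 9*r - 3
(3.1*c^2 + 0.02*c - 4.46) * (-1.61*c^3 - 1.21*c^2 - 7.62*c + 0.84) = -4.991*c^5 - 3.7832*c^4 - 16.4656*c^3 + 7.8482*c^2 + 34.002*c - 3.7464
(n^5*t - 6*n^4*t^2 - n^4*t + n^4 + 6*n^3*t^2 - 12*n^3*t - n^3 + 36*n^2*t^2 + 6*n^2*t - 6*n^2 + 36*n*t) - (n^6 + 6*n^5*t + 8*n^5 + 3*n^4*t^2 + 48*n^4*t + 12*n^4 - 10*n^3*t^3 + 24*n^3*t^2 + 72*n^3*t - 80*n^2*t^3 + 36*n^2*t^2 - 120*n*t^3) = -n^6 - 5*n^5*t - 8*n^5 - 9*n^4*t^2 - 49*n^4*t - 11*n^4 + 10*n^3*t^3 - 18*n^3*t^2 - 84*n^3*t - n^3 + 80*n^2*t^3 + 6*n^2*t - 6*n^2 + 120*n*t^3 + 36*n*t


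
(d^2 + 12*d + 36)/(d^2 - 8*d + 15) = (d^2 + 12*d + 36)/(d^2 - 8*d + 15)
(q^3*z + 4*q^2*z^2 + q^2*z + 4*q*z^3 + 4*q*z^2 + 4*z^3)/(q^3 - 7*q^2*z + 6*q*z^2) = z*(q^3 + 4*q^2*z + q^2 + 4*q*z^2 + 4*q*z + 4*z^2)/(q*(q^2 - 7*q*z + 6*z^2))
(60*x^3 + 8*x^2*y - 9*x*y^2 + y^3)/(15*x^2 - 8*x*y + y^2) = (12*x^2 + 4*x*y - y^2)/(3*x - y)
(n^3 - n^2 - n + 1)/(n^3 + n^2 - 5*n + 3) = (n + 1)/(n + 3)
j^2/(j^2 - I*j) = j/(j - I)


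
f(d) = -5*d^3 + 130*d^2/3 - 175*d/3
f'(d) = -15*d^2 + 260*d/3 - 175/3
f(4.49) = 159.09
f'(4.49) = 28.40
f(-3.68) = 1050.68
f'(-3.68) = -580.40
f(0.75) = -21.48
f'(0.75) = -1.77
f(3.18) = 91.92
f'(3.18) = 65.58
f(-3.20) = 794.24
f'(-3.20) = -489.27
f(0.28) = -13.05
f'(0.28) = -35.24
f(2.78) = 65.31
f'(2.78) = 66.67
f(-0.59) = 50.53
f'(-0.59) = -114.69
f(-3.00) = 700.00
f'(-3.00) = -453.33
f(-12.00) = 15580.00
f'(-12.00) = -3258.33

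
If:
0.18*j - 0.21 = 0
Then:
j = 1.17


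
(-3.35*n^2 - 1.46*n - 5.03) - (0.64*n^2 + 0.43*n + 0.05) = -3.99*n^2 - 1.89*n - 5.08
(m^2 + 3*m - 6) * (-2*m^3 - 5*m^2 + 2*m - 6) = -2*m^5 - 11*m^4 - m^3 + 30*m^2 - 30*m + 36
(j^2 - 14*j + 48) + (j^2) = 2*j^2 - 14*j + 48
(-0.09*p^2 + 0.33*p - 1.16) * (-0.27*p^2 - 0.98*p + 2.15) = 0.0243*p^4 - 0.000900000000000012*p^3 - 0.2037*p^2 + 1.8463*p - 2.494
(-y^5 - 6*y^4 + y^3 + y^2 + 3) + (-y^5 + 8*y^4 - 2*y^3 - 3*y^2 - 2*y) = -2*y^5 + 2*y^4 - y^3 - 2*y^2 - 2*y + 3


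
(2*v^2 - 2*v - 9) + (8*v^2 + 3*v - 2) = 10*v^2 + v - 11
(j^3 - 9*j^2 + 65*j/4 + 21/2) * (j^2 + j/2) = j^5 - 17*j^4/2 + 47*j^3/4 + 149*j^2/8 + 21*j/4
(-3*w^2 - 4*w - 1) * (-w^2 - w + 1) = 3*w^4 + 7*w^3 + 2*w^2 - 3*w - 1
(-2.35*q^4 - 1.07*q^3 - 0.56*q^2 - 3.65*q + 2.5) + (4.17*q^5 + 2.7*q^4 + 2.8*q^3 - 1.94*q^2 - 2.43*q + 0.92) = 4.17*q^5 + 0.35*q^4 + 1.73*q^3 - 2.5*q^2 - 6.08*q + 3.42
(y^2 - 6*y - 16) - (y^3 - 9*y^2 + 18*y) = -y^3 + 10*y^2 - 24*y - 16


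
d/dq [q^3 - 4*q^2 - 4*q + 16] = 3*q^2 - 8*q - 4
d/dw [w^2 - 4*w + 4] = 2*w - 4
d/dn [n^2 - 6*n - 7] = 2*n - 6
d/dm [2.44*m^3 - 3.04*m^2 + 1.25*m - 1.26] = 7.32*m^2 - 6.08*m + 1.25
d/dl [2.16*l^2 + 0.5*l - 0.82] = 4.32*l + 0.5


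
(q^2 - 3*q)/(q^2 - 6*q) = (q - 3)/(q - 6)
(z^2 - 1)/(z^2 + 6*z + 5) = (z - 1)/(z + 5)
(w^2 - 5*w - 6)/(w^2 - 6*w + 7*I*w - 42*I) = (w + 1)/(w + 7*I)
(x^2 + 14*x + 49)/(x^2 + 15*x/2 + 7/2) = 2*(x + 7)/(2*x + 1)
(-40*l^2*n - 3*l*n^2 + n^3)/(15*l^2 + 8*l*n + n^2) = n*(-8*l + n)/(3*l + n)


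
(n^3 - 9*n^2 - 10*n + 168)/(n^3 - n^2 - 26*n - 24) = (n - 7)/(n + 1)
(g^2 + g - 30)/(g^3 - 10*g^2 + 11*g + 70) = (g + 6)/(g^2 - 5*g - 14)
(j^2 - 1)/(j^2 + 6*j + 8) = (j^2 - 1)/(j^2 + 6*j + 8)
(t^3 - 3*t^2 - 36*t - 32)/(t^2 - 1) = (t^2 - 4*t - 32)/(t - 1)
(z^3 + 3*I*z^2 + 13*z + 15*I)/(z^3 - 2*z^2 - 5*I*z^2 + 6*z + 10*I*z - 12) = (z^2 + 2*I*z + 15)/(z^2 + z*(-2 - 6*I) + 12*I)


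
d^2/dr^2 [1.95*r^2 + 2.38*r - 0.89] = 3.90000000000000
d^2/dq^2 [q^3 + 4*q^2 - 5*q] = 6*q + 8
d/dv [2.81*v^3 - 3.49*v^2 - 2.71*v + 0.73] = 8.43*v^2 - 6.98*v - 2.71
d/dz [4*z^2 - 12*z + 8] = 8*z - 12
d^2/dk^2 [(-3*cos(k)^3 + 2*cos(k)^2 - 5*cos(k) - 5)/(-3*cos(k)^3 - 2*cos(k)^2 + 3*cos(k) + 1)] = (1720*(1 - cos(k)^2)^2 - 720*sin(k)^6 - 36*cos(k)^8 + 312*cos(k)^7 - 234*cos(k)^6 + 104*cos(k)^5 - 454*cos(k)^3 + 1282*cos(k)^2 + 2*cos(k) - 1076)/(-3*cos(k)^3 - 2*cos(k)^2 + 3*cos(k) + 1)^3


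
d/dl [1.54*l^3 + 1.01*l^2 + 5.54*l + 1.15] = 4.62*l^2 + 2.02*l + 5.54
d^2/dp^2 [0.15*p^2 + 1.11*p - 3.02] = 0.300000000000000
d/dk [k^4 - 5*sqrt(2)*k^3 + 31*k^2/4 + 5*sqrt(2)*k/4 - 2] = 4*k^3 - 15*sqrt(2)*k^2 + 31*k/2 + 5*sqrt(2)/4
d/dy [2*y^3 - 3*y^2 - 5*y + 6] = 6*y^2 - 6*y - 5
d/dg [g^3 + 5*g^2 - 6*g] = 3*g^2 + 10*g - 6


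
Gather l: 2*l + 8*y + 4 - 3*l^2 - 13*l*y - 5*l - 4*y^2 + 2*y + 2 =-3*l^2 + l*(-13*y - 3) - 4*y^2 + 10*y + 6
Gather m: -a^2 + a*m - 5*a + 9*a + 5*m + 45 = -a^2 + 4*a + m*(a + 5) + 45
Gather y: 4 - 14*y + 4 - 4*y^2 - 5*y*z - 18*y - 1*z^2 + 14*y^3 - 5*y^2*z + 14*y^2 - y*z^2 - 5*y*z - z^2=14*y^3 + y^2*(10 - 5*z) + y*(-z^2 - 10*z - 32) - 2*z^2 + 8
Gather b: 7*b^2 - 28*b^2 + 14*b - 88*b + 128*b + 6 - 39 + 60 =-21*b^2 + 54*b + 27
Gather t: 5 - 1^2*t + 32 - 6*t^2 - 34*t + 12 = -6*t^2 - 35*t + 49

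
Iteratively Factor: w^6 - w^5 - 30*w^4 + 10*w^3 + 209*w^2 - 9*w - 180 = (w + 1)*(w^5 - 2*w^4 - 28*w^3 + 38*w^2 + 171*w - 180) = (w - 5)*(w + 1)*(w^4 + 3*w^3 - 13*w^2 - 27*w + 36) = (w - 5)*(w + 1)*(w + 3)*(w^3 - 13*w + 12) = (w - 5)*(w - 3)*(w + 1)*(w + 3)*(w^2 + 3*w - 4) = (w - 5)*(w - 3)*(w - 1)*(w + 1)*(w + 3)*(w + 4)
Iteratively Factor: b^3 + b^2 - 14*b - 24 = (b - 4)*(b^2 + 5*b + 6) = (b - 4)*(b + 2)*(b + 3)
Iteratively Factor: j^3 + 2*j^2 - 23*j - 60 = (j - 5)*(j^2 + 7*j + 12) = (j - 5)*(j + 3)*(j + 4)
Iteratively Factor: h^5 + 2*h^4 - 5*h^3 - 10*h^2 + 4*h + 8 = (h - 1)*(h^4 + 3*h^3 - 2*h^2 - 12*h - 8) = (h - 2)*(h - 1)*(h^3 + 5*h^2 + 8*h + 4) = (h - 2)*(h - 1)*(h + 1)*(h^2 + 4*h + 4) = (h - 2)*(h - 1)*(h + 1)*(h + 2)*(h + 2)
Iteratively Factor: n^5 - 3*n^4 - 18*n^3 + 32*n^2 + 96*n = (n + 2)*(n^4 - 5*n^3 - 8*n^2 + 48*n) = (n - 4)*(n + 2)*(n^3 - n^2 - 12*n) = n*(n - 4)*(n + 2)*(n^2 - n - 12) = n*(n - 4)*(n + 2)*(n + 3)*(n - 4)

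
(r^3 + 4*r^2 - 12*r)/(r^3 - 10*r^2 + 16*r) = (r + 6)/(r - 8)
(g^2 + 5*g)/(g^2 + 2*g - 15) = g/(g - 3)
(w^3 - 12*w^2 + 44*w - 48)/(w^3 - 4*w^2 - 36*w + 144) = (w - 2)/(w + 6)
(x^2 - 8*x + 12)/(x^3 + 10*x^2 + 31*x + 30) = (x^2 - 8*x + 12)/(x^3 + 10*x^2 + 31*x + 30)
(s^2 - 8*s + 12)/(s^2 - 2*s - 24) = (s - 2)/(s + 4)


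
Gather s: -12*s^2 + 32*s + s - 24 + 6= -12*s^2 + 33*s - 18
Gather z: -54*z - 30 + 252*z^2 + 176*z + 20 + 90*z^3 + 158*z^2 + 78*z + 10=90*z^3 + 410*z^2 + 200*z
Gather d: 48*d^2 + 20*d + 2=48*d^2 + 20*d + 2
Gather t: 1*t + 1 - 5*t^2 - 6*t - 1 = -5*t^2 - 5*t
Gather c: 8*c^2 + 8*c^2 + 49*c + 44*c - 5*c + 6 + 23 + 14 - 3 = 16*c^2 + 88*c + 40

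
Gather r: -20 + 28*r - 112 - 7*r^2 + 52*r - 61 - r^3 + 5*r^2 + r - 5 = -r^3 - 2*r^2 + 81*r - 198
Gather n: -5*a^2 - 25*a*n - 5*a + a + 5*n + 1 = -5*a^2 - 4*a + n*(5 - 25*a) + 1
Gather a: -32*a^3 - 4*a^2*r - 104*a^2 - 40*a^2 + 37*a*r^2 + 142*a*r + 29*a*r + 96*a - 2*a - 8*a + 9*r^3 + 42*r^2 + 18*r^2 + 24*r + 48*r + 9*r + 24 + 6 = -32*a^3 + a^2*(-4*r - 144) + a*(37*r^2 + 171*r + 86) + 9*r^3 + 60*r^2 + 81*r + 30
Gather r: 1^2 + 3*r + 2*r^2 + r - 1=2*r^2 + 4*r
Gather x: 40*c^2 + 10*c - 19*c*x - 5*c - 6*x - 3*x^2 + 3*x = 40*c^2 + 5*c - 3*x^2 + x*(-19*c - 3)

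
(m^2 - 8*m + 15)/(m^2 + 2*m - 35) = (m - 3)/(m + 7)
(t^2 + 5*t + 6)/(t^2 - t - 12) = (t + 2)/(t - 4)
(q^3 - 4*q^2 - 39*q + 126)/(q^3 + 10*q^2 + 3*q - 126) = (q - 7)/(q + 7)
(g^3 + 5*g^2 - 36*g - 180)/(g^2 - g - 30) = g + 6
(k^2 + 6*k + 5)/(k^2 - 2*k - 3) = (k + 5)/(k - 3)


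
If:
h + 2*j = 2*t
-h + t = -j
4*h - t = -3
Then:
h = -12/13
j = -3/13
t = -9/13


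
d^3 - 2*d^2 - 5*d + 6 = (d - 3)*(d - 1)*(d + 2)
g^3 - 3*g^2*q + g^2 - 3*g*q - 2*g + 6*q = (g - 1)*(g + 2)*(g - 3*q)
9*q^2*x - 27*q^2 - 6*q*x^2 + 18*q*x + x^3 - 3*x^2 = (-3*q + x)^2*(x - 3)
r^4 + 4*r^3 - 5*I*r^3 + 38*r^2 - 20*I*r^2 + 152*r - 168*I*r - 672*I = (r + 4)*(r - 7*I)*(r - 4*I)*(r + 6*I)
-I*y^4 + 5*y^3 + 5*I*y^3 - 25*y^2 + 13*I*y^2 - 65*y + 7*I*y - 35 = (y - 7)*(y + 1)*(y + 5*I)*(-I*y - I)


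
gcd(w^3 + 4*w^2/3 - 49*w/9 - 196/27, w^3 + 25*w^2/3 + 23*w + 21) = w + 7/3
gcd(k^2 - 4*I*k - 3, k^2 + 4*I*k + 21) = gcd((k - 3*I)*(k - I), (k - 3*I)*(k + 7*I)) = k - 3*I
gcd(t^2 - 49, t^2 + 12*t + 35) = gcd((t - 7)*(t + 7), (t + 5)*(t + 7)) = t + 7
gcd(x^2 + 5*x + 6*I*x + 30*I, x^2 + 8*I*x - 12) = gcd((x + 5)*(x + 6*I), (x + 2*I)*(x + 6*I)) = x + 6*I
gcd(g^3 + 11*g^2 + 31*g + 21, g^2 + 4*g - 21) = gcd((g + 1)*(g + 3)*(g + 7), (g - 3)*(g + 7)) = g + 7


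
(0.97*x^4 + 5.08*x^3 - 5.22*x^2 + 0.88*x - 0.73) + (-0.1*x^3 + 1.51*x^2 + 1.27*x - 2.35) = 0.97*x^4 + 4.98*x^3 - 3.71*x^2 + 2.15*x - 3.08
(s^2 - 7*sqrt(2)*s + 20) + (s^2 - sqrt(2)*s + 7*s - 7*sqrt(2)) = 2*s^2 - 8*sqrt(2)*s + 7*s - 7*sqrt(2) + 20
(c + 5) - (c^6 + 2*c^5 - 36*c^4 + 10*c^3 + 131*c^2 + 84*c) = -c^6 - 2*c^5 + 36*c^4 - 10*c^3 - 131*c^2 - 83*c + 5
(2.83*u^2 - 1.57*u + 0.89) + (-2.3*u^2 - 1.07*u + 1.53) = 0.53*u^2 - 2.64*u + 2.42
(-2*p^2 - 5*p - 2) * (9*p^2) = -18*p^4 - 45*p^3 - 18*p^2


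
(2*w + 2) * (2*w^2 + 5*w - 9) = 4*w^3 + 14*w^2 - 8*w - 18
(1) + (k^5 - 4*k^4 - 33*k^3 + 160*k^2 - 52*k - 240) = k^5 - 4*k^4 - 33*k^3 + 160*k^2 - 52*k - 239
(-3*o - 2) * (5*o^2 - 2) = -15*o^3 - 10*o^2 + 6*o + 4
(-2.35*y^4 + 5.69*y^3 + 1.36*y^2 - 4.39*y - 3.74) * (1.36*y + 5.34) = -3.196*y^5 - 4.8106*y^4 + 32.2342*y^3 + 1.292*y^2 - 28.529*y - 19.9716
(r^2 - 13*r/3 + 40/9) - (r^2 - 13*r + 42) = 26*r/3 - 338/9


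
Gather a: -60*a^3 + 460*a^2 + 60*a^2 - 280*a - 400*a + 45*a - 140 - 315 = -60*a^3 + 520*a^2 - 635*a - 455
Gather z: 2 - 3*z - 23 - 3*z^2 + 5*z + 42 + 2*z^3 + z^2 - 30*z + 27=2*z^3 - 2*z^2 - 28*z + 48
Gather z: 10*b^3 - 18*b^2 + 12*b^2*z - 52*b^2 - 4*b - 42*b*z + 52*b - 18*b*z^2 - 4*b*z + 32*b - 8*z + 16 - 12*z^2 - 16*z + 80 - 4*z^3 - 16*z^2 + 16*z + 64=10*b^3 - 70*b^2 + 80*b - 4*z^3 + z^2*(-18*b - 28) + z*(12*b^2 - 46*b - 8) + 160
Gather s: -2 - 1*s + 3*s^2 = 3*s^2 - s - 2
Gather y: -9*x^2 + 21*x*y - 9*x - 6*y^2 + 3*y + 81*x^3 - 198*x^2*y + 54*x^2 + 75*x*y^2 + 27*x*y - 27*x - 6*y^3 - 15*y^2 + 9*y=81*x^3 + 45*x^2 - 36*x - 6*y^3 + y^2*(75*x - 21) + y*(-198*x^2 + 48*x + 12)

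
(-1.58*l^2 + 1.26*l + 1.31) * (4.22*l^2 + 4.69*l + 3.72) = -6.6676*l^4 - 2.093*l^3 + 5.56*l^2 + 10.8311*l + 4.8732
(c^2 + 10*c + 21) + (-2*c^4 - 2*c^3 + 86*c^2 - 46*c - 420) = -2*c^4 - 2*c^3 + 87*c^2 - 36*c - 399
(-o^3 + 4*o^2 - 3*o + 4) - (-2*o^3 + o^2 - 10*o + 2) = o^3 + 3*o^2 + 7*o + 2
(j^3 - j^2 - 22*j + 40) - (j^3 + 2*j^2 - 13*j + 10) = -3*j^2 - 9*j + 30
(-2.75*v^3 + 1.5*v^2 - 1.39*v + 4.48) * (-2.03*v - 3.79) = 5.5825*v^4 + 7.3775*v^3 - 2.8633*v^2 - 3.8263*v - 16.9792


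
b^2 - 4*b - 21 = (b - 7)*(b + 3)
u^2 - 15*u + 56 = (u - 8)*(u - 7)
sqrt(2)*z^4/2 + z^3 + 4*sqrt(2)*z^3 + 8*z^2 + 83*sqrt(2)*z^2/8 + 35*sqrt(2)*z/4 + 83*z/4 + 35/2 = (z + 5/2)*(z + 7/2)*(z + sqrt(2))*(sqrt(2)*z/2 + sqrt(2))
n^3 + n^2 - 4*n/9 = n*(n - 1/3)*(n + 4/3)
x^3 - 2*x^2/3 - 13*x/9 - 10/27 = (x - 5/3)*(x + 1/3)*(x + 2/3)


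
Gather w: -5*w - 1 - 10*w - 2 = -15*w - 3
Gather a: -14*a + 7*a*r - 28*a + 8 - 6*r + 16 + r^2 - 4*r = a*(7*r - 42) + r^2 - 10*r + 24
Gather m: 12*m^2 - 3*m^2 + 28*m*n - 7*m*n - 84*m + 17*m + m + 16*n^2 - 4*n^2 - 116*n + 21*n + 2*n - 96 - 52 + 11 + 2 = 9*m^2 + m*(21*n - 66) + 12*n^2 - 93*n - 135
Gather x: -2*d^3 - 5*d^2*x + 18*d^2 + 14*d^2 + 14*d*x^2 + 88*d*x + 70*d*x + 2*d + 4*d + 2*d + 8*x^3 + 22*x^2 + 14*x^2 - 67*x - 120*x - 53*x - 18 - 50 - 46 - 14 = -2*d^3 + 32*d^2 + 8*d + 8*x^3 + x^2*(14*d + 36) + x*(-5*d^2 + 158*d - 240) - 128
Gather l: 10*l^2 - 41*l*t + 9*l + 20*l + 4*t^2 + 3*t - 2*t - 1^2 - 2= 10*l^2 + l*(29 - 41*t) + 4*t^2 + t - 3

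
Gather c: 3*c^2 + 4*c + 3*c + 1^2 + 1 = 3*c^2 + 7*c + 2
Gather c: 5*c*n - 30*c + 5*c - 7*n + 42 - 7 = c*(5*n - 25) - 7*n + 35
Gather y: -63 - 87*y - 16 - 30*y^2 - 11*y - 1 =-30*y^2 - 98*y - 80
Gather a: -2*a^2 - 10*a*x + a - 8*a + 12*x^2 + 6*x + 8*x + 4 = -2*a^2 + a*(-10*x - 7) + 12*x^2 + 14*x + 4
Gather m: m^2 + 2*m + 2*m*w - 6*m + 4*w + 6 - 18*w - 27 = m^2 + m*(2*w - 4) - 14*w - 21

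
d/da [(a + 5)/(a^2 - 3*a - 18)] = (a^2 - 3*a - (a + 5)*(2*a - 3) - 18)/(-a^2 + 3*a + 18)^2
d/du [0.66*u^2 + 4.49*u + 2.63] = 1.32*u + 4.49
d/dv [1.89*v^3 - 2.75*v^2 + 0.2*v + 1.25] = 5.67*v^2 - 5.5*v + 0.2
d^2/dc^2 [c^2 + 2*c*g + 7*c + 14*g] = 2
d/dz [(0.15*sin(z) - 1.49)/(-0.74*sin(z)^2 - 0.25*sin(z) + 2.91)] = (0.111*sin(z)^2 - 2.2052*sin(z) + 0.064)*cos(z)/(0.5476*sin(z)^4 + 0.37*sin(z)^3 - 4.2443*sin(z)^2 - 1.455*sin(z) + 8.4681)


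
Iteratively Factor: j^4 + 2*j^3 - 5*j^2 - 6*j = (j - 2)*(j^3 + 4*j^2 + 3*j) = (j - 2)*(j + 3)*(j^2 + j) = j*(j - 2)*(j + 3)*(j + 1)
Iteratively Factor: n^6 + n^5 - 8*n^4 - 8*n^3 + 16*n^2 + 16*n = (n)*(n^5 + n^4 - 8*n^3 - 8*n^2 + 16*n + 16) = n*(n + 2)*(n^4 - n^3 - 6*n^2 + 4*n + 8) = n*(n - 2)*(n + 2)*(n^3 + n^2 - 4*n - 4) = n*(n - 2)^2*(n + 2)*(n^2 + 3*n + 2) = n*(n - 2)^2*(n + 1)*(n + 2)*(n + 2)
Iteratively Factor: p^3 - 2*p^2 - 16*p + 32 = (p - 4)*(p^2 + 2*p - 8) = (p - 4)*(p - 2)*(p + 4)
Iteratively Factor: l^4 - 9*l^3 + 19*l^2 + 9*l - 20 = (l - 4)*(l^3 - 5*l^2 - l + 5) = (l - 5)*(l - 4)*(l^2 - 1) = (l - 5)*(l - 4)*(l + 1)*(l - 1)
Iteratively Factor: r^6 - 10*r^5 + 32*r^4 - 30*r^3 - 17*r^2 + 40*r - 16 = (r + 1)*(r^5 - 11*r^4 + 43*r^3 - 73*r^2 + 56*r - 16) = (r - 4)*(r + 1)*(r^4 - 7*r^3 + 15*r^2 - 13*r + 4) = (r - 4)*(r - 1)*(r + 1)*(r^3 - 6*r^2 + 9*r - 4) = (r - 4)*(r - 1)^2*(r + 1)*(r^2 - 5*r + 4) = (r - 4)*(r - 1)^3*(r + 1)*(r - 4)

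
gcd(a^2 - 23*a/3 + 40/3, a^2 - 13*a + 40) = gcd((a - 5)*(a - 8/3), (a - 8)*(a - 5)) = a - 5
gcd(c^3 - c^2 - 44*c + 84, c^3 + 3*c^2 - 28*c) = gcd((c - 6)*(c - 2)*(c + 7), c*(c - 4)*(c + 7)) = c + 7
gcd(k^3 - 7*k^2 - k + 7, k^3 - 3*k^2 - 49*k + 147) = k - 7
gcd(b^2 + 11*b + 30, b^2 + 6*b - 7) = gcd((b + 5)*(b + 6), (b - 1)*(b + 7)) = 1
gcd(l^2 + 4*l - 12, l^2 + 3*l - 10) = l - 2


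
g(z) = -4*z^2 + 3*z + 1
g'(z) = 3 - 8*z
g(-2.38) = -28.80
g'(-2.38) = 22.04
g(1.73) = -5.78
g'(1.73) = -10.84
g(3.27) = -31.96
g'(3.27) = -23.16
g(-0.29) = -0.21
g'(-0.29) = 5.32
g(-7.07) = -220.15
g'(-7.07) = 59.56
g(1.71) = -5.57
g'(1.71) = -10.68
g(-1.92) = -19.51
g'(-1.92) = 18.36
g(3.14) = -29.02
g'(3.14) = -22.12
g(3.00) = -26.00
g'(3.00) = -21.00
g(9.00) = -296.00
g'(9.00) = -69.00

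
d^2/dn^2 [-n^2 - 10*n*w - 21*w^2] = -2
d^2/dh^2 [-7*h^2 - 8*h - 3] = -14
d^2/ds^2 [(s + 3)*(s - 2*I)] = 2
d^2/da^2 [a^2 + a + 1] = 2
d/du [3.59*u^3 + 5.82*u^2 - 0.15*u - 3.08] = 10.77*u^2 + 11.64*u - 0.15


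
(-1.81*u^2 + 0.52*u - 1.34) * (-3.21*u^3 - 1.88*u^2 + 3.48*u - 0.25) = 5.8101*u^5 + 1.7336*u^4 - 2.975*u^3 + 4.7813*u^2 - 4.7932*u + 0.335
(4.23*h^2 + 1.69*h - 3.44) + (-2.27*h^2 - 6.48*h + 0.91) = 1.96*h^2 - 4.79*h - 2.53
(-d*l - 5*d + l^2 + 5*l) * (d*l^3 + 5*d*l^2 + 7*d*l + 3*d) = -d^2*l^4 - 10*d^2*l^3 - 32*d^2*l^2 - 38*d^2*l - 15*d^2 + d*l^5 + 10*d*l^4 + 32*d*l^3 + 38*d*l^2 + 15*d*l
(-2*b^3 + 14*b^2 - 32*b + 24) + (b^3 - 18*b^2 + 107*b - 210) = -b^3 - 4*b^2 + 75*b - 186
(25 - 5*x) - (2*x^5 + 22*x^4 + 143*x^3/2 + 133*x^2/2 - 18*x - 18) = -2*x^5 - 22*x^4 - 143*x^3/2 - 133*x^2/2 + 13*x + 43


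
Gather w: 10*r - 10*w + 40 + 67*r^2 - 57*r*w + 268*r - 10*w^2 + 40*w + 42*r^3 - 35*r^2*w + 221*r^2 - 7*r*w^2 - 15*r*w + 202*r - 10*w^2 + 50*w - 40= 42*r^3 + 288*r^2 + 480*r + w^2*(-7*r - 20) + w*(-35*r^2 - 72*r + 80)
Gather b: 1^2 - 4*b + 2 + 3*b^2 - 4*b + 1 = 3*b^2 - 8*b + 4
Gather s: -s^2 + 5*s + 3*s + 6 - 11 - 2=-s^2 + 8*s - 7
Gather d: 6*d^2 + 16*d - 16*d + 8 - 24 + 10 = 6*d^2 - 6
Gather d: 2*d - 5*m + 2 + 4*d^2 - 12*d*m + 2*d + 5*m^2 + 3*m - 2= 4*d^2 + d*(4 - 12*m) + 5*m^2 - 2*m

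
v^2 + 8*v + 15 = (v + 3)*(v + 5)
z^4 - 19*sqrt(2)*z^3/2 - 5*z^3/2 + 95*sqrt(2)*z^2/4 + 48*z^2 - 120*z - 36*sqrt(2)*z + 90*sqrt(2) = (z - 5/2)*(z - 6*sqrt(2))*(z - 2*sqrt(2))*(z - 3*sqrt(2)/2)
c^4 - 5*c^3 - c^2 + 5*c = c*(c - 5)*(c - 1)*(c + 1)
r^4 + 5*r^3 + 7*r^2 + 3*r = r*(r + 1)^2*(r + 3)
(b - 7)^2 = b^2 - 14*b + 49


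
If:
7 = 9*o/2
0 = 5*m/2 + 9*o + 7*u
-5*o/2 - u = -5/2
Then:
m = -77/45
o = 14/9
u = -25/18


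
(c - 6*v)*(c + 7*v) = c^2 + c*v - 42*v^2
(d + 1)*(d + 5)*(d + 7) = d^3 + 13*d^2 + 47*d + 35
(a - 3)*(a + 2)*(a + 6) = a^3 + 5*a^2 - 12*a - 36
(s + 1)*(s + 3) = s^2 + 4*s + 3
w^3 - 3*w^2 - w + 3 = (w - 3)*(w - 1)*(w + 1)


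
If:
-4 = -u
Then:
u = 4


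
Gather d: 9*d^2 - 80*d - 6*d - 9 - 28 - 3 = 9*d^2 - 86*d - 40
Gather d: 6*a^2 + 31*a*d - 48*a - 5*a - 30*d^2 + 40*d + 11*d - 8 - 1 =6*a^2 - 53*a - 30*d^2 + d*(31*a + 51) - 9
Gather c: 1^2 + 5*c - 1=5*c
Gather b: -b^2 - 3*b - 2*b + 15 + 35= -b^2 - 5*b + 50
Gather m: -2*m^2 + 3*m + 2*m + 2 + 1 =-2*m^2 + 5*m + 3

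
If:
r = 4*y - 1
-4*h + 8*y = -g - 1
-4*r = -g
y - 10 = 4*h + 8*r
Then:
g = -204/55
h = -141/220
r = -51/55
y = 1/55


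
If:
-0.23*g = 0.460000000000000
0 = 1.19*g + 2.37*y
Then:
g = -2.00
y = 1.00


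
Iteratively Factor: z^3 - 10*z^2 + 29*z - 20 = (z - 1)*(z^2 - 9*z + 20) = (z - 5)*(z - 1)*(z - 4)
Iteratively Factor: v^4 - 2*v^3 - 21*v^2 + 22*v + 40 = (v - 5)*(v^3 + 3*v^2 - 6*v - 8) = (v - 5)*(v + 1)*(v^2 + 2*v - 8) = (v - 5)*(v - 2)*(v + 1)*(v + 4)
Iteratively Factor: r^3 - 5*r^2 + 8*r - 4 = (r - 2)*(r^2 - 3*r + 2) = (r - 2)*(r - 1)*(r - 2)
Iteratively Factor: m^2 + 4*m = (m)*(m + 4)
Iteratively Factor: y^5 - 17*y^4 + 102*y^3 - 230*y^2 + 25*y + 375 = (y - 5)*(y^4 - 12*y^3 + 42*y^2 - 20*y - 75) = (y - 5)*(y - 3)*(y^3 - 9*y^2 + 15*y + 25) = (y - 5)^2*(y - 3)*(y^2 - 4*y - 5) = (y - 5)^3*(y - 3)*(y + 1)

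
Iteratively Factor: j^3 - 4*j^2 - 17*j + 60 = (j + 4)*(j^2 - 8*j + 15) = (j - 3)*(j + 4)*(j - 5)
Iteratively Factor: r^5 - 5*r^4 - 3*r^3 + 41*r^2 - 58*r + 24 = (r - 1)*(r^4 - 4*r^3 - 7*r^2 + 34*r - 24) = (r - 2)*(r - 1)*(r^3 - 2*r^2 - 11*r + 12) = (r - 4)*(r - 2)*(r - 1)*(r^2 + 2*r - 3) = (r - 4)*(r - 2)*(r - 1)*(r + 3)*(r - 1)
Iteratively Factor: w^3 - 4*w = (w - 2)*(w^2 + 2*w) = (w - 2)*(w + 2)*(w)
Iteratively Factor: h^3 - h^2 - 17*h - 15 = (h + 3)*(h^2 - 4*h - 5) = (h + 1)*(h + 3)*(h - 5)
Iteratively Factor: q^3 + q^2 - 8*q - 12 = (q + 2)*(q^2 - q - 6) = (q + 2)^2*(q - 3)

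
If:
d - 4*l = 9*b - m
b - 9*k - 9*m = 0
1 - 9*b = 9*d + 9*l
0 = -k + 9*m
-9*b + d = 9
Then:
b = -4010/3601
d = -3681/3601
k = -401/3601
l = 72820/32409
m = -401/32409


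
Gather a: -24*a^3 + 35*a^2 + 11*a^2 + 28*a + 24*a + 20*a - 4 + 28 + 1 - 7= -24*a^3 + 46*a^2 + 72*a + 18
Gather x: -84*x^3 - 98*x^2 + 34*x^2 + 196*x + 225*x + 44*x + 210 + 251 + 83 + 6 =-84*x^3 - 64*x^2 + 465*x + 550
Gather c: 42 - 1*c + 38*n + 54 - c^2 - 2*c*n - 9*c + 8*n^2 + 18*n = -c^2 + c*(-2*n - 10) + 8*n^2 + 56*n + 96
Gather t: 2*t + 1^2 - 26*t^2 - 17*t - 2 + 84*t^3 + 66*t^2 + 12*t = 84*t^3 + 40*t^2 - 3*t - 1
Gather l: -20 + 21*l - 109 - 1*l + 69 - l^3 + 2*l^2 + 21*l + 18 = -l^3 + 2*l^2 + 41*l - 42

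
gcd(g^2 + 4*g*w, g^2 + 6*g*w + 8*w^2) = g + 4*w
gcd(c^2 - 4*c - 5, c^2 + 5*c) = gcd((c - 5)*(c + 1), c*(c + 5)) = 1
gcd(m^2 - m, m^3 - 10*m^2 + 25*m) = m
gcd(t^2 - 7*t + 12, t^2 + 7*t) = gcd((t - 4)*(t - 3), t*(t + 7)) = 1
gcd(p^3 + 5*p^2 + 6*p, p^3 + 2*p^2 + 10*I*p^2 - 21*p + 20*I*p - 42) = p + 2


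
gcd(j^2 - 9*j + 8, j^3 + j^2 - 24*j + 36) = 1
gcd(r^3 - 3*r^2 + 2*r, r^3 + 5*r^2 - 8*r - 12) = r - 2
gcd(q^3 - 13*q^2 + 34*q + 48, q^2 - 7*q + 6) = q - 6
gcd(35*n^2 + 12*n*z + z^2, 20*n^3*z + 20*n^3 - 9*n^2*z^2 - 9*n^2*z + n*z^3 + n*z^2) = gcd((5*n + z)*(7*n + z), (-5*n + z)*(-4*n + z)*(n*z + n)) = 1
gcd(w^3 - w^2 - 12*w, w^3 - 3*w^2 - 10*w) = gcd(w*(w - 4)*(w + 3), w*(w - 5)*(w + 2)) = w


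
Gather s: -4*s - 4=-4*s - 4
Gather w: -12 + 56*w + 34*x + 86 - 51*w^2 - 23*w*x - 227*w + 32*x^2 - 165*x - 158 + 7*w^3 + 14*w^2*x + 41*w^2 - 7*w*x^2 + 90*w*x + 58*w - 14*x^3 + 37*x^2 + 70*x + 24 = 7*w^3 + w^2*(14*x - 10) + w*(-7*x^2 + 67*x - 113) - 14*x^3 + 69*x^2 - 61*x - 60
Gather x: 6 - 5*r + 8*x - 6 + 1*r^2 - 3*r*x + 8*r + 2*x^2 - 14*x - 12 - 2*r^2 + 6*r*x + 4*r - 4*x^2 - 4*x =-r^2 + 7*r - 2*x^2 + x*(3*r - 10) - 12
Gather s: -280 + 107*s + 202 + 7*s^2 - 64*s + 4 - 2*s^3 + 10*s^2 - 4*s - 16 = -2*s^3 + 17*s^2 + 39*s - 90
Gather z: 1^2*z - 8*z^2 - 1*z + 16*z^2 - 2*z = 8*z^2 - 2*z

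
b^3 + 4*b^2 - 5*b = b*(b - 1)*(b + 5)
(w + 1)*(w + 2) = w^2 + 3*w + 2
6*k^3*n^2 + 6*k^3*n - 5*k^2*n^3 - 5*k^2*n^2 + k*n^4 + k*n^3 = n*(-3*k + n)*(-2*k + n)*(k*n + k)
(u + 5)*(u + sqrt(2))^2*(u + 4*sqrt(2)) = u^4 + 5*u^3 + 6*sqrt(2)*u^3 + 18*u^2 + 30*sqrt(2)*u^2 + 8*sqrt(2)*u + 90*u + 40*sqrt(2)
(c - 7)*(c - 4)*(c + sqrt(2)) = c^3 - 11*c^2 + sqrt(2)*c^2 - 11*sqrt(2)*c + 28*c + 28*sqrt(2)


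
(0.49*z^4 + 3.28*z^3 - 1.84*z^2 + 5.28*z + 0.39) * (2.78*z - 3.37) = 1.3622*z^5 + 7.4671*z^4 - 16.1688*z^3 + 20.8792*z^2 - 16.7094*z - 1.3143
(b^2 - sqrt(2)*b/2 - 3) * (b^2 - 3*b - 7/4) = b^4 - 3*b^3 - sqrt(2)*b^3/2 - 19*b^2/4 + 3*sqrt(2)*b^2/2 + 7*sqrt(2)*b/8 + 9*b + 21/4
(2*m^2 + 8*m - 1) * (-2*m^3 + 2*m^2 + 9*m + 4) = -4*m^5 - 12*m^4 + 36*m^3 + 78*m^2 + 23*m - 4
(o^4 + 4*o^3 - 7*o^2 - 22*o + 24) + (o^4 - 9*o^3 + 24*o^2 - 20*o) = 2*o^4 - 5*o^3 + 17*o^2 - 42*o + 24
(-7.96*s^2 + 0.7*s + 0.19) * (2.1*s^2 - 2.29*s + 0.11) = -16.716*s^4 + 19.6984*s^3 - 2.0796*s^2 - 0.3581*s + 0.0209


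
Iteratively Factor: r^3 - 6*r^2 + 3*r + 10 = (r - 2)*(r^2 - 4*r - 5) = (r - 5)*(r - 2)*(r + 1)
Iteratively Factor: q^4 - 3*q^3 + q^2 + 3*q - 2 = (q - 1)*(q^3 - 2*q^2 - q + 2) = (q - 1)*(q + 1)*(q^2 - 3*q + 2) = (q - 1)^2*(q + 1)*(q - 2)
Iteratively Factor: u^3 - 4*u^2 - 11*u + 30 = (u - 2)*(u^2 - 2*u - 15) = (u - 2)*(u + 3)*(u - 5)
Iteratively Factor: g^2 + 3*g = (g)*(g + 3)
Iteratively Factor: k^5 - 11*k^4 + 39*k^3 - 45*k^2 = (k - 3)*(k^4 - 8*k^3 + 15*k^2) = (k - 3)^2*(k^3 - 5*k^2) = (k - 5)*(k - 3)^2*(k^2) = k*(k - 5)*(k - 3)^2*(k)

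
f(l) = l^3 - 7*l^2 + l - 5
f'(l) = 3*l^2 - 14*l + 1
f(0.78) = -8.00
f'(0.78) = -8.09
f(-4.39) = -228.90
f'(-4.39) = 120.28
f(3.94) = -48.56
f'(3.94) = -7.59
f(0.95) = -9.51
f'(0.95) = -9.59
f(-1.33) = -21.06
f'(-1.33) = 24.93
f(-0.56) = -7.93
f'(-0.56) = 9.78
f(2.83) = -35.57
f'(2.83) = -14.59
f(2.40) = -29.10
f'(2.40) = -15.32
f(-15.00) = -4970.00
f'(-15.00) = 886.00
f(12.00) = 727.00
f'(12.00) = 265.00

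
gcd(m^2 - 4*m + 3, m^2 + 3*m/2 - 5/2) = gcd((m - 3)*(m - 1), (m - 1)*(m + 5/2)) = m - 1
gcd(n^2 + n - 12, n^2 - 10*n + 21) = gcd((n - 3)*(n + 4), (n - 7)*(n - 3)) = n - 3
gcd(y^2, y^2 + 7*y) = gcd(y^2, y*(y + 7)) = y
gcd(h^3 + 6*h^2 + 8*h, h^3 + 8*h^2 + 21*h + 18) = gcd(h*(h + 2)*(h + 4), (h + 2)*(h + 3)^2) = h + 2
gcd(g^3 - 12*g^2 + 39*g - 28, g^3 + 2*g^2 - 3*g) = g - 1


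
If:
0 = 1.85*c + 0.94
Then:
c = -0.51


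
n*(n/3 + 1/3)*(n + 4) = n^3/3 + 5*n^2/3 + 4*n/3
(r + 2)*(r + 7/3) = r^2 + 13*r/3 + 14/3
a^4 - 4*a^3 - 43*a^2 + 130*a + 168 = (a - 7)*(a - 4)*(a + 1)*(a + 6)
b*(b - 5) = b^2 - 5*b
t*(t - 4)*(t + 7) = t^3 + 3*t^2 - 28*t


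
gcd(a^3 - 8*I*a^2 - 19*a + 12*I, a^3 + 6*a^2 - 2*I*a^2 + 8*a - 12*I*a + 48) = a - 4*I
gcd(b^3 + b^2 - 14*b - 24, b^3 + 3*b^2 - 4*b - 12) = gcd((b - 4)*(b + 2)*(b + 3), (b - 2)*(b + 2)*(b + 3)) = b^2 + 5*b + 6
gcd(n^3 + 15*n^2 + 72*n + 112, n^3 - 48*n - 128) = n^2 + 8*n + 16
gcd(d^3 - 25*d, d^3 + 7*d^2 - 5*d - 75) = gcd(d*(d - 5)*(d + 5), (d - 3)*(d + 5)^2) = d + 5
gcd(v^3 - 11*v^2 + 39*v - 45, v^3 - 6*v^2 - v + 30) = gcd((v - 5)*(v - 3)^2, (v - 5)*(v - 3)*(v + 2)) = v^2 - 8*v + 15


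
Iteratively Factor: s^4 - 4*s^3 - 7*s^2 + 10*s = (s + 2)*(s^3 - 6*s^2 + 5*s) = s*(s + 2)*(s^2 - 6*s + 5) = s*(s - 5)*(s + 2)*(s - 1)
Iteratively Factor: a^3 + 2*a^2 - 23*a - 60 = (a - 5)*(a^2 + 7*a + 12) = (a - 5)*(a + 4)*(a + 3)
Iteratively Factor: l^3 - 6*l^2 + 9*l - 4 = (l - 4)*(l^2 - 2*l + 1) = (l - 4)*(l - 1)*(l - 1)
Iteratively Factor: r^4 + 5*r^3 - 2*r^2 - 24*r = (r - 2)*(r^3 + 7*r^2 + 12*r) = (r - 2)*(r + 4)*(r^2 + 3*r) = (r - 2)*(r + 3)*(r + 4)*(r)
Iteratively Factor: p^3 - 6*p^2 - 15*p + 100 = (p + 4)*(p^2 - 10*p + 25) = (p - 5)*(p + 4)*(p - 5)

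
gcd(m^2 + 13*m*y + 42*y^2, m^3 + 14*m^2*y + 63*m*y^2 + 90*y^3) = m + 6*y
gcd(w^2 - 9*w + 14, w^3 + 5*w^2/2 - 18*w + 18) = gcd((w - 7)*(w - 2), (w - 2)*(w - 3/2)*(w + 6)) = w - 2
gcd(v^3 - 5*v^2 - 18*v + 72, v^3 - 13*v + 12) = v^2 + v - 12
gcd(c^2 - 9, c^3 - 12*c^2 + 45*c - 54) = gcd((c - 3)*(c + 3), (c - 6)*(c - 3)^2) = c - 3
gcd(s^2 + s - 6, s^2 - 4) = s - 2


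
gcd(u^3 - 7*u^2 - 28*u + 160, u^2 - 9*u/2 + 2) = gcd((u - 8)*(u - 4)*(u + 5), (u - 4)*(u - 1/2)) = u - 4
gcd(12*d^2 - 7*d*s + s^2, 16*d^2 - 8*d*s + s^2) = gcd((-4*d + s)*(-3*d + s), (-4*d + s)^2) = -4*d + s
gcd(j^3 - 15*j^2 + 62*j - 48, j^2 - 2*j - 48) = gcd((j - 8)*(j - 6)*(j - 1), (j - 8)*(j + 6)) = j - 8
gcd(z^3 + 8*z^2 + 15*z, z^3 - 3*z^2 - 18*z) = z^2 + 3*z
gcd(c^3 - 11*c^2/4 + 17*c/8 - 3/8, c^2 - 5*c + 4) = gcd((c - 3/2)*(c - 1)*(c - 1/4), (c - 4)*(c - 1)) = c - 1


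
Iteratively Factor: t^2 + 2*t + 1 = (t + 1)*(t + 1)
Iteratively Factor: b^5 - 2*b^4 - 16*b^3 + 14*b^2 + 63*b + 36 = (b - 3)*(b^4 + b^3 - 13*b^2 - 25*b - 12) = (b - 3)*(b + 1)*(b^3 - 13*b - 12) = (b - 4)*(b - 3)*(b + 1)*(b^2 + 4*b + 3) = (b - 4)*(b - 3)*(b + 1)^2*(b + 3)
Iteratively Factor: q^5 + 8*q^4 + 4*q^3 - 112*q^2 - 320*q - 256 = (q + 2)*(q^4 + 6*q^3 - 8*q^2 - 96*q - 128) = (q + 2)*(q + 4)*(q^3 + 2*q^2 - 16*q - 32) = (q - 4)*(q + 2)*(q + 4)*(q^2 + 6*q + 8) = (q - 4)*(q + 2)*(q + 4)^2*(q + 2)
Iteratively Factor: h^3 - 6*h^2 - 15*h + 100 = (h + 4)*(h^2 - 10*h + 25) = (h - 5)*(h + 4)*(h - 5)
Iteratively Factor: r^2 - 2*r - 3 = (r + 1)*(r - 3)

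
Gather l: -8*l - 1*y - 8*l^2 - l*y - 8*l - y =-8*l^2 + l*(-y - 16) - 2*y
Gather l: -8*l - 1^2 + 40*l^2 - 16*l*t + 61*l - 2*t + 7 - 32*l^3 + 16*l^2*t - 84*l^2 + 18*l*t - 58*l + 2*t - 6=-32*l^3 + l^2*(16*t - 44) + l*(2*t - 5)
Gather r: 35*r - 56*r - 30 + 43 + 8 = 21 - 21*r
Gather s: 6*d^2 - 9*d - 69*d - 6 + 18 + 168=6*d^2 - 78*d + 180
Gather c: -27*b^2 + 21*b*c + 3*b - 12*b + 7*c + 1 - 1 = -27*b^2 - 9*b + c*(21*b + 7)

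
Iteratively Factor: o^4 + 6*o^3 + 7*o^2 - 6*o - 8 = (o + 4)*(o^3 + 2*o^2 - o - 2) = (o + 1)*(o + 4)*(o^2 + o - 2) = (o + 1)*(o + 2)*(o + 4)*(o - 1)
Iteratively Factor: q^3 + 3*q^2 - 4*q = (q)*(q^2 + 3*q - 4) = q*(q - 1)*(q + 4)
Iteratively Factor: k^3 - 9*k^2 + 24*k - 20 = (k - 5)*(k^2 - 4*k + 4) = (k - 5)*(k - 2)*(k - 2)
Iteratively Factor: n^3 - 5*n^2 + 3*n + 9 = (n - 3)*(n^2 - 2*n - 3) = (n - 3)*(n + 1)*(n - 3)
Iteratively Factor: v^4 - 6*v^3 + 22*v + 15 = (v + 1)*(v^3 - 7*v^2 + 7*v + 15) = (v - 5)*(v + 1)*(v^2 - 2*v - 3) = (v - 5)*(v + 1)^2*(v - 3)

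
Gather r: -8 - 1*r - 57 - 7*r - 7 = -8*r - 72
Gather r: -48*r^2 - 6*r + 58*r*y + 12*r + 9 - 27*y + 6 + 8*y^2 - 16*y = -48*r^2 + r*(58*y + 6) + 8*y^2 - 43*y + 15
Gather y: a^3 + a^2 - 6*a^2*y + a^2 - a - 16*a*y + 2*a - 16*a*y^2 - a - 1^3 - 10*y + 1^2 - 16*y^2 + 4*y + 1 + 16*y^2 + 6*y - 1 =a^3 + 2*a^2 - 16*a*y^2 + y*(-6*a^2 - 16*a)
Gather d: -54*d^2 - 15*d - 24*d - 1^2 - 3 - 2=-54*d^2 - 39*d - 6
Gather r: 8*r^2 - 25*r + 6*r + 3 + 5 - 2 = 8*r^2 - 19*r + 6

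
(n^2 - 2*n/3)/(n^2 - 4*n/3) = (3*n - 2)/(3*n - 4)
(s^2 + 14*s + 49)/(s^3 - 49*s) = (s + 7)/(s*(s - 7))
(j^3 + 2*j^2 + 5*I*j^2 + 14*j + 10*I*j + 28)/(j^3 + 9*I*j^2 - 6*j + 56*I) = (j + 2)/(j + 4*I)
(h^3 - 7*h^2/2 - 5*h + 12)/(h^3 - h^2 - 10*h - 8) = (h - 3/2)/(h + 1)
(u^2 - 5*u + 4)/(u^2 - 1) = (u - 4)/(u + 1)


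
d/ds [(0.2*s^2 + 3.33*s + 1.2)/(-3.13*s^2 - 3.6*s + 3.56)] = (9.7029*s^2 + 8.936*s + 16.1748)/(9.7969*s^4 + 22.536*s^3 - 9.3256*s^2 - 25.632*s + 12.6736)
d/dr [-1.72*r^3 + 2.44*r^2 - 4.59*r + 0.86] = -5.16*r^2 + 4.88*r - 4.59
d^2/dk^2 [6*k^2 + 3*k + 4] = 12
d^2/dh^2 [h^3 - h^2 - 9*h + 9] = 6*h - 2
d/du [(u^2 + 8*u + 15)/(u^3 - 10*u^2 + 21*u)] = (-u^4 - 16*u^3 + 56*u^2 + 300*u - 315)/(u^2*(u^4 - 20*u^3 + 142*u^2 - 420*u + 441))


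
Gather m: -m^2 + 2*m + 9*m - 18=-m^2 + 11*m - 18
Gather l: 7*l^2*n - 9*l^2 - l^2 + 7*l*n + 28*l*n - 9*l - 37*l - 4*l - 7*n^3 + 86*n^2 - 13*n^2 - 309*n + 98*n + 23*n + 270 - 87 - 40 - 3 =l^2*(7*n - 10) + l*(35*n - 50) - 7*n^3 + 73*n^2 - 188*n + 140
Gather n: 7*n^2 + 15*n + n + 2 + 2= 7*n^2 + 16*n + 4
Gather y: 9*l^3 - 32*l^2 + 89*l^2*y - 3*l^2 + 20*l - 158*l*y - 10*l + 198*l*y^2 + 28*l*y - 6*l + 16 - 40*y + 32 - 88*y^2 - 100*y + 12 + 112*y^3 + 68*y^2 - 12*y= 9*l^3 - 35*l^2 + 4*l + 112*y^3 + y^2*(198*l - 20) + y*(89*l^2 - 130*l - 152) + 60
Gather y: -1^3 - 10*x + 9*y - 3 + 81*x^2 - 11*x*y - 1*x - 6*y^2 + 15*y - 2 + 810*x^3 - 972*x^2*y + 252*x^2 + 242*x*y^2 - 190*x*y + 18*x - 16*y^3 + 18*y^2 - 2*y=810*x^3 + 333*x^2 + 7*x - 16*y^3 + y^2*(242*x + 12) + y*(-972*x^2 - 201*x + 22) - 6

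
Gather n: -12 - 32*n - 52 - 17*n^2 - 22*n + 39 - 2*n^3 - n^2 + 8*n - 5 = -2*n^3 - 18*n^2 - 46*n - 30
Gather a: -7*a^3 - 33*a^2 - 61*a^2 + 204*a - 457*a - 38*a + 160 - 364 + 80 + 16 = -7*a^3 - 94*a^2 - 291*a - 108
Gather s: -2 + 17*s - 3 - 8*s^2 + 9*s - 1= -8*s^2 + 26*s - 6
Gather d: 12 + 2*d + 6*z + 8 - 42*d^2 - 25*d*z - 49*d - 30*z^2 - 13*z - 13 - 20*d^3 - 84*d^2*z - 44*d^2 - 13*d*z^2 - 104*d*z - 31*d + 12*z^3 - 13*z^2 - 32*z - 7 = -20*d^3 + d^2*(-84*z - 86) + d*(-13*z^2 - 129*z - 78) + 12*z^3 - 43*z^2 - 39*z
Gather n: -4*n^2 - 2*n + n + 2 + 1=-4*n^2 - n + 3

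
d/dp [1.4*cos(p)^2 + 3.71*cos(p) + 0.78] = -(2.8*cos(p) + 3.71)*sin(p)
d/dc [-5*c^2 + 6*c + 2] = 6 - 10*c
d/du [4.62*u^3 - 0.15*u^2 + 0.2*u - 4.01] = 13.86*u^2 - 0.3*u + 0.2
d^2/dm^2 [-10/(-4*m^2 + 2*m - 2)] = 10*(-4*m^2 + 2*m + (4*m - 1)^2 - 2)/(2*m^2 - m + 1)^3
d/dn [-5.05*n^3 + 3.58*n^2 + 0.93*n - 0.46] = -15.15*n^2 + 7.16*n + 0.93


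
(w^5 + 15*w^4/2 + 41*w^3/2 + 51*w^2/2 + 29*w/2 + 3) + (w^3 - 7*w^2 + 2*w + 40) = w^5 + 15*w^4/2 + 43*w^3/2 + 37*w^2/2 + 33*w/2 + 43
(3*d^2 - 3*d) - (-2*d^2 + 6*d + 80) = 5*d^2 - 9*d - 80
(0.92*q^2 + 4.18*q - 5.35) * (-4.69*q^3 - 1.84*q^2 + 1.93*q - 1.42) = -4.3148*q^5 - 21.297*q^4 + 19.1759*q^3 + 16.605*q^2 - 16.2611*q + 7.597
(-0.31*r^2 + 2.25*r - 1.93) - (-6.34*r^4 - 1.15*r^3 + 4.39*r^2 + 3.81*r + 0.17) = 6.34*r^4 + 1.15*r^3 - 4.7*r^2 - 1.56*r - 2.1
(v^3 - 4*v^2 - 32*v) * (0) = 0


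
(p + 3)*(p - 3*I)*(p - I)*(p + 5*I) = p^4 + 3*p^3 + I*p^3 + 17*p^2 + 3*I*p^2 + 51*p - 15*I*p - 45*I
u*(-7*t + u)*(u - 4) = -7*t*u^2 + 28*t*u + u^3 - 4*u^2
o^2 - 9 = (o - 3)*(o + 3)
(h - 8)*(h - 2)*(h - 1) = h^3 - 11*h^2 + 26*h - 16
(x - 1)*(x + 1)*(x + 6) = x^3 + 6*x^2 - x - 6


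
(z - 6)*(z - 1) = z^2 - 7*z + 6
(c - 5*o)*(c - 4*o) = c^2 - 9*c*o + 20*o^2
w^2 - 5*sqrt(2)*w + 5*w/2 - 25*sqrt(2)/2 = (w + 5/2)*(w - 5*sqrt(2))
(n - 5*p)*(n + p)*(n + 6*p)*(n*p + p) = n^4*p + 2*n^3*p^2 + n^3*p - 29*n^2*p^3 + 2*n^2*p^2 - 30*n*p^4 - 29*n*p^3 - 30*p^4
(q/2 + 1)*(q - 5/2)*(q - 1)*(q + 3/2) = q^4/2 - 27*q^2/8 - 7*q/8 + 15/4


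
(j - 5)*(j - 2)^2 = j^3 - 9*j^2 + 24*j - 20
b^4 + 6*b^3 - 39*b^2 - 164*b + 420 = (b - 5)*(b - 2)*(b + 6)*(b + 7)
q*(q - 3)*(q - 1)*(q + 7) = q^4 + 3*q^3 - 25*q^2 + 21*q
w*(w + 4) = w^2 + 4*w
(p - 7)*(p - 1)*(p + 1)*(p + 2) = p^4 - 5*p^3 - 15*p^2 + 5*p + 14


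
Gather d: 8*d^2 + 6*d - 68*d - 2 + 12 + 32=8*d^2 - 62*d + 42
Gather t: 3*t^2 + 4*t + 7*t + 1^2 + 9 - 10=3*t^2 + 11*t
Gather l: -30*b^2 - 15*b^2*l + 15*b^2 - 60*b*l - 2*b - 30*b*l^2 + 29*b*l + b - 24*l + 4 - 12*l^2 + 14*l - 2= -15*b^2 - b + l^2*(-30*b - 12) + l*(-15*b^2 - 31*b - 10) + 2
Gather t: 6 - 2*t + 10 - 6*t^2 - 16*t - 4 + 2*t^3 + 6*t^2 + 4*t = 2*t^3 - 14*t + 12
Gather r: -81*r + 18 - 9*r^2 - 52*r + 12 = -9*r^2 - 133*r + 30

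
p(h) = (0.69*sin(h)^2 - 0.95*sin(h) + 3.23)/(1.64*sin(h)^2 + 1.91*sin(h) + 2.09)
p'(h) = (-3.28*sin(h)*cos(h) - 1.91*cos(h))*(0.69*sin(h)^2 - 0.95*sin(h) + 3.23)/(1.64*sin(h)^2 + 1.91*sin(h) + 2.09)^2 + (1.38*sin(h)*cos(h) - 0.95*cos(h))/(1.64*sin(h)^2 + 1.91*sin(h) + 2.09)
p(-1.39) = 2.69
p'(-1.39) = 0.12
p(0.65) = 0.76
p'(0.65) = -0.63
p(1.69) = 0.53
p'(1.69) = 0.05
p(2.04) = 0.58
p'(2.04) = 0.22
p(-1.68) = 2.68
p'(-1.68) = -0.08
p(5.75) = 2.52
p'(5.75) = -1.26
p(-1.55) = 2.68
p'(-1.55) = 0.02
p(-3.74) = 0.79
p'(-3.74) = 0.70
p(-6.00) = 1.10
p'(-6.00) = -1.28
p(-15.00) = 2.69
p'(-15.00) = 0.62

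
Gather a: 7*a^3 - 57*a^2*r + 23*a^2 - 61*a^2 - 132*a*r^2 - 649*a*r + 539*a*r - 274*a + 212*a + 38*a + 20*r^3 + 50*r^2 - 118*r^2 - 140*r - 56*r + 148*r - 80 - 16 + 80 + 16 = 7*a^3 + a^2*(-57*r - 38) + a*(-132*r^2 - 110*r - 24) + 20*r^3 - 68*r^2 - 48*r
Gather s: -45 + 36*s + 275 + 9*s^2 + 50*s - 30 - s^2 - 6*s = 8*s^2 + 80*s + 200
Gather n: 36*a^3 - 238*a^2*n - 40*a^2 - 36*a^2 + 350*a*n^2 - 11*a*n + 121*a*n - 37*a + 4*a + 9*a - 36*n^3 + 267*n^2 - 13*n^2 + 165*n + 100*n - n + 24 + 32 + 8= 36*a^3 - 76*a^2 - 24*a - 36*n^3 + n^2*(350*a + 254) + n*(-238*a^2 + 110*a + 264) + 64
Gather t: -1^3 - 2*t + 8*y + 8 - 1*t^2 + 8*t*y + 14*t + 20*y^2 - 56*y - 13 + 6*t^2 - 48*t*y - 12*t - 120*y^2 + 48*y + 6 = 5*t^2 - 40*t*y - 100*y^2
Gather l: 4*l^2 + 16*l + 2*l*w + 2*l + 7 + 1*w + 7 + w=4*l^2 + l*(2*w + 18) + 2*w + 14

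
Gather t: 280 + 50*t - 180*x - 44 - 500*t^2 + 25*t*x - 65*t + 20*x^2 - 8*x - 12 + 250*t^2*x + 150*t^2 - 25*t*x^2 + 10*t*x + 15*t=t^2*(250*x - 350) + t*(-25*x^2 + 35*x) + 20*x^2 - 188*x + 224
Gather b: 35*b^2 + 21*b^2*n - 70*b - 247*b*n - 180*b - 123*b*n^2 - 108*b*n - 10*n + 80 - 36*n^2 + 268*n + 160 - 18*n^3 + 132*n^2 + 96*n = b^2*(21*n + 35) + b*(-123*n^2 - 355*n - 250) - 18*n^3 + 96*n^2 + 354*n + 240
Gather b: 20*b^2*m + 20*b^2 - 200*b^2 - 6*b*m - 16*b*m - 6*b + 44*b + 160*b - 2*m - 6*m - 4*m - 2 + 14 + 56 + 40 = b^2*(20*m - 180) + b*(198 - 22*m) - 12*m + 108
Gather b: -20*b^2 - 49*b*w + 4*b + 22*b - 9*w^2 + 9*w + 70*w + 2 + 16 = -20*b^2 + b*(26 - 49*w) - 9*w^2 + 79*w + 18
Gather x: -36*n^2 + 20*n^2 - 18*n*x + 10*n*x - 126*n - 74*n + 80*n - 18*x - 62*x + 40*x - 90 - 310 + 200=-16*n^2 - 120*n + x*(-8*n - 40) - 200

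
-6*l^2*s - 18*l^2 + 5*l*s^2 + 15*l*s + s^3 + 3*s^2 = (-l + s)*(6*l + s)*(s + 3)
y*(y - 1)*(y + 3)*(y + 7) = y^4 + 9*y^3 + 11*y^2 - 21*y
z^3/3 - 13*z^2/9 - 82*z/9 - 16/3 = (z/3 + 1)*(z - 8)*(z + 2/3)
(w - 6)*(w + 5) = w^2 - w - 30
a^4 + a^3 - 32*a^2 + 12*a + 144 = (a - 4)*(a - 3)*(a + 2)*(a + 6)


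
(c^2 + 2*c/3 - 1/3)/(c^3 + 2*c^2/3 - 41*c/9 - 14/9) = 3*(3*c^2 + 2*c - 1)/(9*c^3 + 6*c^2 - 41*c - 14)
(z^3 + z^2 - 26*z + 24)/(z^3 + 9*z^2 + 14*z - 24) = (z - 4)/(z + 4)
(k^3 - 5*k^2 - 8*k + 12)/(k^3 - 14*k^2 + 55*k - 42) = (k + 2)/(k - 7)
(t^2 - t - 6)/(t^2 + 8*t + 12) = (t - 3)/(t + 6)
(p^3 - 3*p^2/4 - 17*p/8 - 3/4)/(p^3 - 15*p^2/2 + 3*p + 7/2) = (4*p^2 - 5*p - 6)/(4*(p^2 - 8*p + 7))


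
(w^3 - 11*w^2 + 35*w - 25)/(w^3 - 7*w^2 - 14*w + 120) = (w^2 - 6*w + 5)/(w^2 - 2*w - 24)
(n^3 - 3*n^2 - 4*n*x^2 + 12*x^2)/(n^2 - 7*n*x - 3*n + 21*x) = (-n^2 + 4*x^2)/(-n + 7*x)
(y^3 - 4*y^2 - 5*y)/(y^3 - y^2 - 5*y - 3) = y*(y - 5)/(y^2 - 2*y - 3)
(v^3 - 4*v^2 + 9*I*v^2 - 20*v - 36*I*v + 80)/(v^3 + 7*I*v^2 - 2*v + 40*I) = (v - 4)/(v - 2*I)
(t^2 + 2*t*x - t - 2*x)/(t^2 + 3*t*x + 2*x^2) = (t - 1)/(t + x)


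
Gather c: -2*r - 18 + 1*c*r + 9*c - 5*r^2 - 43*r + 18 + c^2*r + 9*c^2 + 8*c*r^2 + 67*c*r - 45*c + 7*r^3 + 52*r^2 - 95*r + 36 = c^2*(r + 9) + c*(8*r^2 + 68*r - 36) + 7*r^3 + 47*r^2 - 140*r + 36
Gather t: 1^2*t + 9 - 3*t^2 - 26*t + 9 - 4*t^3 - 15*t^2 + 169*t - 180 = -4*t^3 - 18*t^2 + 144*t - 162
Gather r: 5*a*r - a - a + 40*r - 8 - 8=-2*a + r*(5*a + 40) - 16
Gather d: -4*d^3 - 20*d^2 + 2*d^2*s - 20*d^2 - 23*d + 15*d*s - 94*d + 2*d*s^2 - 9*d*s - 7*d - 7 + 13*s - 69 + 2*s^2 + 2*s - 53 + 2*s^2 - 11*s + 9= -4*d^3 + d^2*(2*s - 40) + d*(2*s^2 + 6*s - 124) + 4*s^2 + 4*s - 120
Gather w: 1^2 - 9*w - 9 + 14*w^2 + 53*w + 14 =14*w^2 + 44*w + 6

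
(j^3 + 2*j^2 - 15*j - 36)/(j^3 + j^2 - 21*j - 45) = (j - 4)/(j - 5)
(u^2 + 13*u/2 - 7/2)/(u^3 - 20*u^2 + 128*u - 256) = (2*u^2 + 13*u - 7)/(2*(u^3 - 20*u^2 + 128*u - 256))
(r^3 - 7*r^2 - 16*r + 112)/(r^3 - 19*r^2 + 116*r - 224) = (r + 4)/(r - 8)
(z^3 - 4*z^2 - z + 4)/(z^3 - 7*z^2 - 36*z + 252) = (z^3 - 4*z^2 - z + 4)/(z^3 - 7*z^2 - 36*z + 252)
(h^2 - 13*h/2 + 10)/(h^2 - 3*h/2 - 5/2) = (h - 4)/(h + 1)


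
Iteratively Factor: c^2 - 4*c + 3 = (c - 1)*(c - 3)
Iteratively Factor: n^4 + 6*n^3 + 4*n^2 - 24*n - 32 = (n + 4)*(n^3 + 2*n^2 - 4*n - 8) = (n - 2)*(n + 4)*(n^2 + 4*n + 4) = (n - 2)*(n + 2)*(n + 4)*(n + 2)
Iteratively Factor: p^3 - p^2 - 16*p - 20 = (p + 2)*(p^2 - 3*p - 10) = (p + 2)^2*(p - 5)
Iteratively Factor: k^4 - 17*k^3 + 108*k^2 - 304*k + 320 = (k - 4)*(k^3 - 13*k^2 + 56*k - 80) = (k - 4)^2*(k^2 - 9*k + 20) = (k - 5)*(k - 4)^2*(k - 4)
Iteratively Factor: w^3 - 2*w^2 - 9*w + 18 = (w + 3)*(w^2 - 5*w + 6) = (w - 3)*(w + 3)*(w - 2)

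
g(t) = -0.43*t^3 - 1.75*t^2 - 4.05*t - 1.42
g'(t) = -1.29*t^2 - 3.5*t - 4.05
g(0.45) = -3.64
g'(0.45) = -5.89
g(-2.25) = 3.73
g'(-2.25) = -2.71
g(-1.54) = 2.24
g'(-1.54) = -1.72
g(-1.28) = 1.80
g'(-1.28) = -1.68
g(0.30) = -2.80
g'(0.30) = -5.22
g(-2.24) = 3.70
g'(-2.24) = -2.68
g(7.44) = -305.51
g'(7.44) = -101.50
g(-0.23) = -0.58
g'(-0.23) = -3.31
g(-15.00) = 1116.83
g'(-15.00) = -241.80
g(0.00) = -1.42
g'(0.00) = -4.05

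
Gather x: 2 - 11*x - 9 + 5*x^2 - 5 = 5*x^2 - 11*x - 12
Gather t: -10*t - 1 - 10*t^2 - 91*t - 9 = -10*t^2 - 101*t - 10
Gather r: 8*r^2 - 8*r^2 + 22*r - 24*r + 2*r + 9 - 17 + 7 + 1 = 0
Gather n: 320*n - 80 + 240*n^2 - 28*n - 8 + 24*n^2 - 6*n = 264*n^2 + 286*n - 88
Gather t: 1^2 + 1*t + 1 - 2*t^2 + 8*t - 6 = -2*t^2 + 9*t - 4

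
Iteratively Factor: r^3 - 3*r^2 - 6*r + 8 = (r + 2)*(r^2 - 5*r + 4) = (r - 4)*(r + 2)*(r - 1)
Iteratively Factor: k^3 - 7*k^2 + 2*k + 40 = (k - 5)*(k^2 - 2*k - 8) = (k - 5)*(k - 4)*(k + 2)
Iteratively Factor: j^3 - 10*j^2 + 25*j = (j - 5)*(j^2 - 5*j) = (j - 5)^2*(j)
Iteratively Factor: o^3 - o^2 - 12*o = (o - 4)*(o^2 + 3*o) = (o - 4)*(o + 3)*(o)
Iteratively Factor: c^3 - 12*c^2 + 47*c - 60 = (c - 3)*(c^2 - 9*c + 20) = (c - 5)*(c - 3)*(c - 4)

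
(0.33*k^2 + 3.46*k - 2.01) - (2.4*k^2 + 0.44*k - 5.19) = -2.07*k^2 + 3.02*k + 3.18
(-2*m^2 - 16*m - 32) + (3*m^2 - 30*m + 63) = m^2 - 46*m + 31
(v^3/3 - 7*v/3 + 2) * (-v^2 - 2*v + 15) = -v^5/3 - 2*v^4/3 + 22*v^3/3 + 8*v^2/3 - 39*v + 30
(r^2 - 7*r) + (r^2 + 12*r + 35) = 2*r^2 + 5*r + 35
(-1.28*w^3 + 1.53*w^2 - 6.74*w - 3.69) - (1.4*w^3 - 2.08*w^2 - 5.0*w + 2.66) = -2.68*w^3 + 3.61*w^2 - 1.74*w - 6.35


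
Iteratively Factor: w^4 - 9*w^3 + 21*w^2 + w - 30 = (w - 5)*(w^3 - 4*w^2 + w + 6) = (w - 5)*(w - 3)*(w^2 - w - 2) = (w - 5)*(w - 3)*(w - 2)*(w + 1)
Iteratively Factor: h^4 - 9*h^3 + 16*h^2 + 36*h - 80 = (h + 2)*(h^3 - 11*h^2 + 38*h - 40) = (h - 5)*(h + 2)*(h^2 - 6*h + 8) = (h - 5)*(h - 4)*(h + 2)*(h - 2)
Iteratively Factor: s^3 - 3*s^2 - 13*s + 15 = (s - 5)*(s^2 + 2*s - 3) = (s - 5)*(s - 1)*(s + 3)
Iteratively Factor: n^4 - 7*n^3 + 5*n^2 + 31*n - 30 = (n - 3)*(n^3 - 4*n^2 - 7*n + 10) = (n - 5)*(n - 3)*(n^2 + n - 2) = (n - 5)*(n - 3)*(n - 1)*(n + 2)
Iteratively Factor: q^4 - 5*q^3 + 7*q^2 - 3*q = (q - 3)*(q^3 - 2*q^2 + q) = q*(q - 3)*(q^2 - 2*q + 1) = q*(q - 3)*(q - 1)*(q - 1)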